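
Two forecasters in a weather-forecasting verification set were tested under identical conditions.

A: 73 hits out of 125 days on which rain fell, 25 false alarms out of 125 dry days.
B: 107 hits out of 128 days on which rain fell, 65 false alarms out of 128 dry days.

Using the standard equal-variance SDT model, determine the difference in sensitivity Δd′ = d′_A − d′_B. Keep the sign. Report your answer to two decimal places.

A: z(0.5840) = 0.212, z(0.2000) = -0.842, d' = 1.054
B: z(0.8359) = 0.978, z(0.5078) = 0.020, d' = 0.958
Δd' = d'_A − d'_B = 1.054 − 0.958 = 0.096
A has the higher sensitivity.

Δd′ = 0.10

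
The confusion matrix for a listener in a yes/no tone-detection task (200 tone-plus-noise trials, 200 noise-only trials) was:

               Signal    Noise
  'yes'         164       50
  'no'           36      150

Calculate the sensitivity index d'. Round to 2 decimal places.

d' = 1.59

H = 164/200 = 0.8200
FA = 50/200 = 0.2500
z(H) = 0.9154
z(FA) = -0.6745
d' = z(H) − z(FA) = 0.9154 − (-0.6745) = 1.5899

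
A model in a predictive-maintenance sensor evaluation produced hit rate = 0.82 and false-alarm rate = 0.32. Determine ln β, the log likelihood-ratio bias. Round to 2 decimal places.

ln β = -0.31

Φ⁻¹(H) = Φ⁻¹(0.82) = 0.915
Φ⁻¹(FA) = Φ⁻¹(0.32) = -0.468
ln β = −½·[z(H)² − z(FA)²] = −0.5 × (0.837 − 0.219) = -0.309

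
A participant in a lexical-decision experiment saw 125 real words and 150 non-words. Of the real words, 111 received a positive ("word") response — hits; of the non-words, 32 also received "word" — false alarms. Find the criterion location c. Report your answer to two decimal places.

c = -0.21

H = 111/125 = 0.8880
FA = 32/150 = 0.2133
z(H) = z(0.8880) = 1.2160
z(FA) = z(0.2133) = -0.7950
c = −½·[z(H) + z(FA)] = −0.5 × (1.2160 + (-0.7950)) = -0.2105
c < 0: the participant has a liberal response bias.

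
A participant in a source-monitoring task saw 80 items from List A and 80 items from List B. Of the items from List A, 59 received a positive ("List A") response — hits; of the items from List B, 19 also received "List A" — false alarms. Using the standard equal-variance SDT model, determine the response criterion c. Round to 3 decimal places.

c = 0.039

H = 59/80 = 0.7375
FA = 19/80 = 0.2375
z(H) = z(0.7375) = 0.6357
z(FA) = z(0.2375) = -0.7144
c = −½·[z(H) + z(FA)] = −0.5 × (0.6357 + (-0.7144)) = 0.03935
c > 0: the participant has a conservative response bias.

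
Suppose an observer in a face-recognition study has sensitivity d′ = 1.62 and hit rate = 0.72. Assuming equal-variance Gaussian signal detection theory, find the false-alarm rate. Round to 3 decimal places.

false-alarm rate = 0.150

z(hit rate) = z(0.72) = 0.5828
z(FA) = z(H) − d' = 0.5828 − 1.62 = -1.0372
false-alarm rate = Φ(-1.0372) = 0.1498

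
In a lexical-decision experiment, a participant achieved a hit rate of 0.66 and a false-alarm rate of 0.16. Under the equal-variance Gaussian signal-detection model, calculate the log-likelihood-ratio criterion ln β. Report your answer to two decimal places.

ln β = 0.41

z(H) = 0.412
z(FA) = -0.994
ln β = −½·[z(H)² − z(FA)²] = −0.5 × (0.170 − 0.988) = 0.409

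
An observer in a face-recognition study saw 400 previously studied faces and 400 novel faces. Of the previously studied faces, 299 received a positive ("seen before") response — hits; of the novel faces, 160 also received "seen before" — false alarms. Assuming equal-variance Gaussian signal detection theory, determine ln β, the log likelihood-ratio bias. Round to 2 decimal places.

ln β = -0.19

H = 299/400 = 0.7475
FA = 160/400 = 0.4000
Φ⁻¹(H) = Φ⁻¹(0.7475) = 0.667
Φ⁻¹(FA) = Φ⁻¹(0.4000) = -0.253
ln β = −½·[z(H)² − z(FA)²] = −0.5 × (0.445 − 0.064) = -0.1905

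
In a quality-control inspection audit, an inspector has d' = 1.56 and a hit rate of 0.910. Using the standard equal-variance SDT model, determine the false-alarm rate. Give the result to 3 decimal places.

false-alarm rate = 0.413

z(hit rate) = z(0.910) = 1.3408
z(FA) = z(H) − d' = 1.3408 − 1.56 = -0.2192
false-alarm rate = Φ(-0.2192) = 0.4132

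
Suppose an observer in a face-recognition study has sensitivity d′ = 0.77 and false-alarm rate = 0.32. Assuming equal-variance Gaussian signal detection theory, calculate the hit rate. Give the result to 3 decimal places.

hit rate = 0.619

z(false-alarm rate) = z(0.32) = -0.4677
z(H) = z(FA) + d' = -0.4677 + 0.77 = 0.3023
hit rate = Φ(0.3023) = 0.6188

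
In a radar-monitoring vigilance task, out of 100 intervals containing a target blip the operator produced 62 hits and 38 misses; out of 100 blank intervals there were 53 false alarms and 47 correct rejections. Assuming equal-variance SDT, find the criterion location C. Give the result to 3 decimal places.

C = -0.190

H = 62/100 = 0.6200
FA = 53/100 = 0.5300
z(H) = z(0.6200) = 0.3055
z(FA) = z(0.5300) = 0.0753
c = −½·[z(H) + z(FA)] = −0.5 × (0.3055 + 0.0753) = -0.1904
c < 0: the operator has a liberal response bias.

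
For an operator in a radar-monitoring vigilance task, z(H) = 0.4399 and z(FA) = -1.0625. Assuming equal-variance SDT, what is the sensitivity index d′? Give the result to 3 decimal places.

d' = z(H) − z(FA) = 0.4399 − (-1.0625) = 1.5024

d′ = 1.502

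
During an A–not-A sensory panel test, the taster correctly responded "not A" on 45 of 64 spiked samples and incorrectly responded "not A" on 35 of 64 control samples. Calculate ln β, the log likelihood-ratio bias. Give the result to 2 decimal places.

ln β = -0.14

H = 45/64 = 0.7031
FA = 35/64 = 0.5469
Φ⁻¹(0.7031) = 0.533, Φ⁻¹(0.5469) = 0.118
ln β = −½·[z(H)² − z(FA)²] = −0.5 × (0.284 − 0.014) = -0.135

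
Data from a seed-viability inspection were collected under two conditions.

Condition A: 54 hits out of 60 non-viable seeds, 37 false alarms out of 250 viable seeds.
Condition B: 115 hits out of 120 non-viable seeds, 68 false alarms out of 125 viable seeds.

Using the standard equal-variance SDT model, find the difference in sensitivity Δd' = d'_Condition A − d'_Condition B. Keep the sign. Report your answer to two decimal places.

Δd' = 0.71

Condition A: z(0.9000) = 1.282, z(0.1480) = -1.045, d' = 2.327
Condition B: z(0.9583) = 1.731, z(0.5440) = 0.111, d' = 1.620
Δd' = d'_Condition A − d'_Condition B = 2.327 − 1.620 = 0.707
Condition A has the higher sensitivity.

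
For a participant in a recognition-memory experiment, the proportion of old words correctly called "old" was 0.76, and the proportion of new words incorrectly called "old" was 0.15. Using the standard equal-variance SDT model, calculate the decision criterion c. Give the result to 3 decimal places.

Φ⁻¹(H) = Φ⁻¹(0.76) = 0.7063
Φ⁻¹(FA) = Φ⁻¹(0.15) = -1.0364
c = −½·[z(H) + z(FA)] = −0.5 × (0.7063 + (-1.0364)) = 0.16505

c = 0.165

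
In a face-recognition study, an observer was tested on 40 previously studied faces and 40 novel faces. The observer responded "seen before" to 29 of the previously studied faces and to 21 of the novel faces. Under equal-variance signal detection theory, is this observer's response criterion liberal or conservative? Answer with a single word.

liberal

z(H) = 0.598, z(FA) = 0.063
c = −½·(z(H) + z(FA)) = -0.3305
c < 0 → liberal criterion (biased toward responding “yes”).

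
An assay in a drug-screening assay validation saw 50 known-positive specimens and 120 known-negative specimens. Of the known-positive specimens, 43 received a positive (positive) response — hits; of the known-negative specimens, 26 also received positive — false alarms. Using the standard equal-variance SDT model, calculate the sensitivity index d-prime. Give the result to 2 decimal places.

d-prime = 1.86

H = 43/50 = 0.8600
FA = 26/120 = 0.2167
Φ⁻¹(0.8600) = 1.0803, Φ⁻¹(0.2167) = -0.7834
d' = z(H) − z(FA) = 1.0803 − (-0.7834) = 1.8637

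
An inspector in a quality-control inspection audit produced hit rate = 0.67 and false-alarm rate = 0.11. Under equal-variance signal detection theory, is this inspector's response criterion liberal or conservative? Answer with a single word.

conservative

z(H) = 0.440, z(FA) = -1.227
c = −½·(z(H) + z(FA)) = 0.3935
c > 0 → conservative criterion (biased toward responding “no”).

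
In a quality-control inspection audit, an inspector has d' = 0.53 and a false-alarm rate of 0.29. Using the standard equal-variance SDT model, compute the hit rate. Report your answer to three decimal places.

hit rate = 0.491

z(false-alarm rate) = z(0.29) = -0.5534
z(H) = z(FA) + d' = -0.5534 + 0.53 = -0.0234
hit rate = Φ(-0.0234) = 0.4907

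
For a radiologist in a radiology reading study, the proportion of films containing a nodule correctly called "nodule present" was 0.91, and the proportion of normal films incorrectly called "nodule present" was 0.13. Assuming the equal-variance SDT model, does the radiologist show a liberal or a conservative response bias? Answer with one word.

liberal

z(H) = 1.341, z(FA) = -1.126
c = −½·(z(H) + z(FA)) = -0.1075
c < 0 → liberal criterion (biased toward responding “yes”).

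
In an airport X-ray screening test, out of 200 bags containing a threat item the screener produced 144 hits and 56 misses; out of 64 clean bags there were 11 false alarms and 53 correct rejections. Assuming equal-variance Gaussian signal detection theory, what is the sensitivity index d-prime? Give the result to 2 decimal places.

d-prime = 1.53

H = 144/200 = 0.7200
FA = 11/64 = 0.1719
z(0.7200) = 0.583, z(0.1719) = -0.947
d' = z(H) − z(FA) = 0.583 − (-0.947) = 1.530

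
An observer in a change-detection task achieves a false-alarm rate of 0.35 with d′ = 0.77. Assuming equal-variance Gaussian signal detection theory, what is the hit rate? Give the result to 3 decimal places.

z(false-alarm rate) = z(0.35) = -0.3853
z(H) = z(FA) + d' = -0.3853 + 0.77 = 0.3847
hit rate = Φ(0.3847) = 0.6498

hit rate = 0.650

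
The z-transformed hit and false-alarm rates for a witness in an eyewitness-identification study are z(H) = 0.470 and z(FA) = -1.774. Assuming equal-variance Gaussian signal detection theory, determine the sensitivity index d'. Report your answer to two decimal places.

d' = 2.24

d' = z(H) − z(FA) = 0.470 − (-1.774) = 2.244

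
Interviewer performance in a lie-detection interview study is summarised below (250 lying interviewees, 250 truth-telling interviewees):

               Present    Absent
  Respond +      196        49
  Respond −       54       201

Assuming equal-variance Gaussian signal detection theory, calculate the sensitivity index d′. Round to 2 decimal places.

H = 196/250 = 0.7840
FA = 49/250 = 0.1960
z(H) = z(0.7840) = 0.7858
z(FA) = z(0.1960) = -0.8560
d' = z(H) − z(FA) = 0.7858 − (-0.8560) = 1.6418

d′ = 1.64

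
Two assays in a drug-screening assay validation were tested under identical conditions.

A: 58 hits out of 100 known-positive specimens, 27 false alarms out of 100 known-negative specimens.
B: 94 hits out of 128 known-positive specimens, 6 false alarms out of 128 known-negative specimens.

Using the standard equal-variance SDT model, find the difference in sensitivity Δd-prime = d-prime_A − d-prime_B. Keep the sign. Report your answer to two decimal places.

Δd-prime = -1.49

A: z(0.5800) = 0.202, z(0.2700) = -0.613, d' = 0.815
B: z(0.7344) = 0.626, z(0.0469) = -1.676, d' = 2.302
Δd' = d'_A − d'_B = 0.815 − 2.302 = -1.487
B has the higher sensitivity.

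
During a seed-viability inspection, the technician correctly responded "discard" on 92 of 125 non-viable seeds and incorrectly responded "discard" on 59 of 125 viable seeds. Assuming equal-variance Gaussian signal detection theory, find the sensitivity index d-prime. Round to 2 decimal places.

H = 92/125 = 0.7360
FA = 59/125 = 0.4720
z(H) = 0.631
z(FA) = -0.070
d' = z(H) − z(FA) = 0.631 − (-0.070) = 0.701

d-prime = 0.70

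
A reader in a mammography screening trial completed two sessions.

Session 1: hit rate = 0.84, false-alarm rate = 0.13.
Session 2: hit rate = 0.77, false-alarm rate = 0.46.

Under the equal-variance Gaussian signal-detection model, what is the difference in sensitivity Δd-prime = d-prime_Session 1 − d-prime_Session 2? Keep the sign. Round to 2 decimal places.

Session 1: z(0.84) = 0.994, z(0.13) = -1.126, d' = 2.120
Session 2: z(0.77) = 0.739, z(0.46) = -0.100, d' = 0.839
Δd' = d'_Session 1 − d'_Session 2 = 2.120 − 0.839 = 1.281
Session 1 has the higher sensitivity.

Δd-prime = 1.28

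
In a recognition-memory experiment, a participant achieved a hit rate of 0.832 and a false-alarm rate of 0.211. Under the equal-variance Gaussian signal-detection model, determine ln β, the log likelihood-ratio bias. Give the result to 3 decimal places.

ln β = -0.140

z(H) = 0.9621
z(FA) = -0.8030
ln β = −½·[z(H)² − z(FA)²] = −0.5 × (0.9256 − 0.6448) = -0.1404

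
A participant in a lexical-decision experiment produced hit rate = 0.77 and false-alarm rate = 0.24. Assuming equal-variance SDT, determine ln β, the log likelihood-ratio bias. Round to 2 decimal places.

ln β = -0.02

z(0.77) = 0.739, z(0.24) = -0.706
ln β = −½·[z(H)² − z(FA)²] = −0.5 × (0.546 − 0.498) = -0.024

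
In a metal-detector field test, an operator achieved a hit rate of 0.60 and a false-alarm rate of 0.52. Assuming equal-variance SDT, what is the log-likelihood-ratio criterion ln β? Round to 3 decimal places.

z(H) = z(0.60) = 0.2533
z(FA) = z(0.52) = 0.0502
ln β = −½·[z(H)² − z(FA)²] = −0.5 × (0.0642 − 0.0025) = -0.03085

ln β = -0.031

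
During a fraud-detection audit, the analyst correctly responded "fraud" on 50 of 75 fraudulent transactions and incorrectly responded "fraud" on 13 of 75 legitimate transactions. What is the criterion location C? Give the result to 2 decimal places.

C = 0.26

H = 50/75 = 0.6667
FA = 13/75 = 0.1733
z(0.6667) = 0.431, z(0.1733) = -0.941
c = −½·[z(H) + z(FA)] = −0.5 × (0.431 + (-0.941)) = 0.255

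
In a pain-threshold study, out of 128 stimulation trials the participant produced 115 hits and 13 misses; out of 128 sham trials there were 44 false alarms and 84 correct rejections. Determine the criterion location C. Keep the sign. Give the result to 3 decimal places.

C = -0.435

H = 115/128 = 0.8984
FA = 44/128 = 0.3438
z(0.8984) = 1.2725, z(0.3438) = -0.4021
c = −½·[z(H) + z(FA)] = −0.5 × (1.2725 + (-0.4021)) = -0.4352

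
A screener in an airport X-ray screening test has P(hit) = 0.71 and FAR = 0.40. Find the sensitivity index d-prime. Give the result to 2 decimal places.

z(H) = 0.553
z(FA) = -0.253
d' = z(H) − z(FA) = 0.553 − (-0.253) = 0.806

d-prime = 0.81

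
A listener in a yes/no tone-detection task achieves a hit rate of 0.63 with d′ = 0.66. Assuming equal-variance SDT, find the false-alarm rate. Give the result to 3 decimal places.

z(hit rate) = z(0.63) = 0.3319
z(FA) = z(H) − d' = 0.3319 − 0.66 = -0.3281
false-alarm rate = Φ(-0.3281) = 0.3714

false-alarm rate = 0.371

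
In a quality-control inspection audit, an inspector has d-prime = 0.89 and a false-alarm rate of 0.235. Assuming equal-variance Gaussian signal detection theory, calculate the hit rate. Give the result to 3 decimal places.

z(false-alarm rate) = z(0.235) = -0.7225
z(H) = z(FA) + d' = -0.7225 + 0.89 = 0.1675
hit rate = Φ(0.1675) = 0.5665

hit rate = 0.567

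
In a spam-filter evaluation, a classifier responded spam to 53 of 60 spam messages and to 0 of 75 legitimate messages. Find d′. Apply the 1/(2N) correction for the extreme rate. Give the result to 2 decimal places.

d′ = 3.67

The false-alarm rate is 0/75 = 0, so apply the 1/(2N) correction: FA → 1/(2·75) = 0.00667.
z(H) = z(0.88333) = 1.192
z(FA) = z(0.00667) = -2.475
d' = 1.192 − (-2.475) = 3.667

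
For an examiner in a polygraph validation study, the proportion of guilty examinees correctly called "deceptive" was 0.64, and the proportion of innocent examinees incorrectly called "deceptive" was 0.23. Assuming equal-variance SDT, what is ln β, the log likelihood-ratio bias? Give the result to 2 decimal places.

z(H) = z(0.64) = 0.358
z(FA) = z(0.23) = -0.739
ln β = −½·[z(H)² − z(FA)²] = −0.5 × (0.128 − 0.546) = 0.209

ln β = 0.21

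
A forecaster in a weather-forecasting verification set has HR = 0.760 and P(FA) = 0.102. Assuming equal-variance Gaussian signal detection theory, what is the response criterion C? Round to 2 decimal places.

z(0.760) = 0.7063, z(0.102) = -1.2702
c = −½·[z(H) + z(FA)] = −0.5 × (0.7063 + (-1.2702)) = 0.28195

C = 0.28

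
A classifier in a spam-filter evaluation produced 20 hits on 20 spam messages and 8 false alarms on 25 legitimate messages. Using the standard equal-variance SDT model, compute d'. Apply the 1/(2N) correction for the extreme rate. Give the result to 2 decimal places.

The hit rate is 20/20 = 1, so apply the 1/(2N) correction: H → 1 − 1/(2·20) = 0.97500.
z(H) = z(0.97500) = 1.960
z(FA) = z(0.32000) = -0.468
d' = 1.960 − (-0.468) = 2.428

d' = 2.43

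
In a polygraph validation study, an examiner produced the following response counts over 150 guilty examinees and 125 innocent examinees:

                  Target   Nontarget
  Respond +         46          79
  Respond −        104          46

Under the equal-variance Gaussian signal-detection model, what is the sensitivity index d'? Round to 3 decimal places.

d' = -0.842

H = 46/150 = 0.3067
FA = 79/125 = 0.6320
z(H) = -0.5052
z(FA) = 0.3372
d' = z(H) − z(FA) = -0.5052 − 0.3372 = -0.8424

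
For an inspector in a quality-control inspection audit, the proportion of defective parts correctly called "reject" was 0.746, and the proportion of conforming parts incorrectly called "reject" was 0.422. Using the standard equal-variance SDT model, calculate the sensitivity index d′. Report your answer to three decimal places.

Φ⁻¹(H) = Φ⁻¹(0.746) = 0.6620
Φ⁻¹(FA) = Φ⁻¹(0.422) = -0.1968
d' = z(H) − z(FA) = 0.6620 − (-0.1968) = 0.8588

d′ = 0.859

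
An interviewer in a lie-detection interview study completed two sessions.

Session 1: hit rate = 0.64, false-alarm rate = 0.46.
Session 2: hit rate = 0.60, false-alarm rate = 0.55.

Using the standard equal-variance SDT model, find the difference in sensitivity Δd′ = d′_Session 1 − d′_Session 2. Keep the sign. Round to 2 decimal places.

Session 1: z(0.64) = 0.358, z(0.46) = -0.100, d' = 0.458
Session 2: z(0.60) = 0.253, z(0.55) = 0.126, d' = 0.127
Δd' = d'_Session 1 − d'_Session 2 = 0.458 − 0.127 = 0.331
Session 1 has the higher sensitivity.

Δd′ = 0.33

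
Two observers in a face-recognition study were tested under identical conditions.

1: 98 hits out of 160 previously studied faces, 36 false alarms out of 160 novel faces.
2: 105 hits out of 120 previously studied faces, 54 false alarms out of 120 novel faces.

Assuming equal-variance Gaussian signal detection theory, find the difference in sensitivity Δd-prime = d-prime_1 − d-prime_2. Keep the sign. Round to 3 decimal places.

Δd-prime = -0.235

1: z(0.6125) = 0.2858, z(0.2250) = -0.7554, d' = 1.0412
2: z(0.8750) = 1.1503, z(0.4500) = -0.1257, d' = 1.2760
Δd' = d'_1 − d'_2 = 1.0412 − 1.2760 = -0.2348
2 has the higher sensitivity.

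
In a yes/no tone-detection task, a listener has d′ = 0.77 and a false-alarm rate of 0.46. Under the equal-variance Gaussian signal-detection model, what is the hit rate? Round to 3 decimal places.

hit rate = 0.748

z(false-alarm rate) = z(0.46) = -0.1004
z(H) = z(FA) + d' = -0.1004 + 0.77 = 0.6696
hit rate = Φ(0.6696) = 0.7484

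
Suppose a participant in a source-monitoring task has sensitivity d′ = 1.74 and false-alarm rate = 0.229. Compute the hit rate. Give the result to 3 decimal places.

z(false-alarm rate) = z(0.229) = -0.7421
z(H) = z(FA) + d' = -0.7421 + 1.74 = 0.9979
hit rate = Φ(0.9979) = 0.8408

hit rate = 0.841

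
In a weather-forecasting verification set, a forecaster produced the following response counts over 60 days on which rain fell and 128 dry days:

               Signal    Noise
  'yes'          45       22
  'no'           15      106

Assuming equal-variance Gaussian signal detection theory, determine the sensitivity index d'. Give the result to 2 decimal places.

H = 45/60 = 0.7500
FA = 22/128 = 0.1719
z(H) = 0.6745
z(FA) = -0.9467
d' = z(H) − z(FA) = 0.6745 − (-0.9467) = 1.6212

d' = 1.62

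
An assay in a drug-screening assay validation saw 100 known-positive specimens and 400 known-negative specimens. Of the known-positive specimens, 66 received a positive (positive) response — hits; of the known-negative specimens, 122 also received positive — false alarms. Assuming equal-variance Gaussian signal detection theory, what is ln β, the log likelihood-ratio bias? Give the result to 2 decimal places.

H = 66/100 = 0.6600
FA = 122/400 = 0.3050
z(H) = 0.412
z(FA) = -0.510
ln β = −½·[z(H)² − z(FA)²] = −0.5 × (0.170 − 0.260) = 0.045

ln β = 0.05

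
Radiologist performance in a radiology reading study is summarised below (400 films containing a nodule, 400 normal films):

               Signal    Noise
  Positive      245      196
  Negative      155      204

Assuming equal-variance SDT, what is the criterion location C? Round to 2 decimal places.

C = -0.13

H = 245/400 = 0.6125
FA = 196/400 = 0.4900
Φ⁻¹(H) = 0.286
Φ⁻¹(FA) = -0.025
c = −½·[z(H) + z(FA)] = −0.5 × (0.286 + (-0.025)) = -0.1305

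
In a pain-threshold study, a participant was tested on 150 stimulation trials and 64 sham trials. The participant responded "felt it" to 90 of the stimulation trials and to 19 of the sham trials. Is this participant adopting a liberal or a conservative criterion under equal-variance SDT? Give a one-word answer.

conservative

z(H) = 0.253, z(FA) = -0.533
c = −½·(z(H) + z(FA)) = 0.140
c > 0 → conservative criterion (biased toward responding “no”).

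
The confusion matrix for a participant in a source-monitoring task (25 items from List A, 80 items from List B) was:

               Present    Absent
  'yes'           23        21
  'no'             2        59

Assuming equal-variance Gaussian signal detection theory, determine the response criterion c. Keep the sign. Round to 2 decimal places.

H = 23/25 = 0.9200
FA = 21/80 = 0.2625
z(H) = z(0.9200) = 1.4051
z(FA) = z(0.2625) = -0.6357
c = −½·[z(H) + z(FA)] = −0.5 × (1.4051 + (-0.6357)) = -0.3847

c = -0.38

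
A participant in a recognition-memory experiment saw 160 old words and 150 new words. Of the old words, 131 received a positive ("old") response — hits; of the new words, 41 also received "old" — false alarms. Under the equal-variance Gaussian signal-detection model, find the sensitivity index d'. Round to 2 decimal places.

H = 131/160 = 0.8187
FA = 41/150 = 0.2733
Φ⁻¹(0.8187) = 0.9104, Φ⁻¹(0.2733) = -0.6029
d' = z(H) − z(FA) = 0.9104 − (-0.6029) = 1.5133

d' = 1.51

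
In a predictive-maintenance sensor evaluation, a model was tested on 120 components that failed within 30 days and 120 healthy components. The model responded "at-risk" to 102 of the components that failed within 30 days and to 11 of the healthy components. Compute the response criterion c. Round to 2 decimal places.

H = 102/120 = 0.8500
FA = 11/120 = 0.0917
z(0.8500) = 1.0364, z(0.0917) = -1.3304
c = −½·[z(H) + z(FA)] = −0.5 × (1.0364 + (-1.3304)) = 0.1470

c = 0.15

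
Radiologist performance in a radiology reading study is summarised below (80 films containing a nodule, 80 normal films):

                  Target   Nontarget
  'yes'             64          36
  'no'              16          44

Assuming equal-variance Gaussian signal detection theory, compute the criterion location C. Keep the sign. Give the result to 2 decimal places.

H = 64/80 = 0.8000
FA = 36/80 = 0.4500
Φ⁻¹(H) = 0.842
Φ⁻¹(FA) = -0.126
c = −½·[z(H) + z(FA)] = −0.5 × (0.842 + (-0.126)) = -0.358
c < 0: the radiologist has a liberal response bias.

C = -0.36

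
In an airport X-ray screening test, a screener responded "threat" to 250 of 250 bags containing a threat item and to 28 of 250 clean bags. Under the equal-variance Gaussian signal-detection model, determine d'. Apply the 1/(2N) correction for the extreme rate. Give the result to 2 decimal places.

The hit rate is 250/250 = 1, so apply the 1/(2N) correction: H → 1 − 1/(2·250) = 0.99800.
z(H) = z(0.99800) = 2.878
z(FA) = z(0.11200) = -1.216
d' = 2.878 − (-1.216) = 4.094

d' = 4.09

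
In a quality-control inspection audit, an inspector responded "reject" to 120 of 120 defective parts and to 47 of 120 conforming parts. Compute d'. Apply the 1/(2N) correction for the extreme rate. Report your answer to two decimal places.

The hit rate is 120/120 = 1, so apply the 1/(2N) correction: H → 1 − 1/(2·120) = 0.99583.
z(H) = z(0.99583) = 2.638
z(FA) = z(0.39167) = -0.275
d' = 2.638 − (-0.275) = 2.913

d' = 2.91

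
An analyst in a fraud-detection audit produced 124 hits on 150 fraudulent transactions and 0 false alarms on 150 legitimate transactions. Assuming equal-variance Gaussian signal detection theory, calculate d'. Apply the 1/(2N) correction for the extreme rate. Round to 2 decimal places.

The false-alarm rate is 0/150 = 0, so apply the 1/(2N) correction: FA → 1/(2·150) = 0.00333.
z(H) = z(0.82667) = 0.941
z(FA) = z(0.00333) = -2.713
d' = 0.941 − (-2.713) = 3.654

d' = 3.65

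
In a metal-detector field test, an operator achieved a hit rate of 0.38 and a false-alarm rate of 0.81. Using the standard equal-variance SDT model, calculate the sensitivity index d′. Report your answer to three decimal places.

d′ = -1.183

Φ⁻¹(H) = Φ⁻¹(0.38) = -0.3055
Φ⁻¹(FA) = Φ⁻¹(0.81) = 0.8779
d' = z(H) − z(FA) = -0.3055 − 0.8779 = -1.1834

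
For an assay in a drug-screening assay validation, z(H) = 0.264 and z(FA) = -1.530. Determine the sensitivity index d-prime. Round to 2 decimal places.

d-prime = 1.79

d' = z(H) − z(FA) = 0.264 − (-1.530) = 1.794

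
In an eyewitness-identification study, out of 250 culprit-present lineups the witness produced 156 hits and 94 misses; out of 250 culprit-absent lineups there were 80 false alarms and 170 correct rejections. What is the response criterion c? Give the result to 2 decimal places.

H = 156/250 = 0.6240
FA = 80/250 = 0.3200
z(H) = 0.3160
z(FA) = -0.4677
c = −½·[z(H) + z(FA)] = −0.5 × (0.3160 + (-0.4677)) = 0.07585
c > 0: the witness has a conservative response bias.

c = 0.08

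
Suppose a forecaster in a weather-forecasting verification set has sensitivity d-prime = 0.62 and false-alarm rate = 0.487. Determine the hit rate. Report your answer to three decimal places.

hit rate = 0.722

z(false-alarm rate) = z(0.487) = -0.0326
z(H) = z(FA) + d' = -0.0326 + 0.62 = 0.5874
hit rate = Φ(0.5874) = 0.7215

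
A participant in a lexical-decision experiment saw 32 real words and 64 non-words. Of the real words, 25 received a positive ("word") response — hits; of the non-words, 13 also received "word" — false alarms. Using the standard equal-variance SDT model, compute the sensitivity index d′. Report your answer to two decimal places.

H = 25/32 = 0.7812
FA = 13/64 = 0.2031
z(H) = z(0.7812) = 0.7763
z(FA) = z(0.2031) = -0.8306
d' = z(H) − z(FA) = 0.7763 − (-0.8306) = 1.6069

d′ = 1.61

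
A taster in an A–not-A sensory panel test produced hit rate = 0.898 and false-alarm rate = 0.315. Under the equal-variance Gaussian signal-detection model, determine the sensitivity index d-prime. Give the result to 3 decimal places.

d-prime = 1.752

z(H) = z(0.898) = 1.2702
z(FA) = z(0.315) = -0.4817
d' = z(H) − z(FA) = 1.2702 − (-0.4817) = 1.7519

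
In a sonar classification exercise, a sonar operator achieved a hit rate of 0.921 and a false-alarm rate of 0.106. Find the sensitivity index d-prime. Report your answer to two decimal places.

Φ⁻¹(H) = Φ⁻¹(0.921) = 1.4118
Φ⁻¹(FA) = Φ⁻¹(0.106) = -1.2481
d' = z(H) − z(FA) = 1.4118 − (-1.2481) = 2.6599

d-prime = 2.66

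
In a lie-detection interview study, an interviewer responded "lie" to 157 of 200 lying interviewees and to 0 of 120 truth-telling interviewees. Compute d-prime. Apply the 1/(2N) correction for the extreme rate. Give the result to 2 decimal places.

d-prime = 3.43

The false-alarm rate is 0/120 = 0, so apply the 1/(2N) correction: FA → 1/(2·120) = 0.00417.
z(H) = z(0.78500) = 0.789
z(FA) = z(0.00417) = -2.638
d' = 0.789 − (-2.638) = 3.427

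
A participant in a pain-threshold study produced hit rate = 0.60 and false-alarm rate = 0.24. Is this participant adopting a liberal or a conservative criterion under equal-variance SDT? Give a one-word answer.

conservative

z(H) = 0.253, z(FA) = -0.706
c = −½·(z(H) + z(FA)) = 0.2265
c > 0 → conservative criterion (biased toward responding “no”).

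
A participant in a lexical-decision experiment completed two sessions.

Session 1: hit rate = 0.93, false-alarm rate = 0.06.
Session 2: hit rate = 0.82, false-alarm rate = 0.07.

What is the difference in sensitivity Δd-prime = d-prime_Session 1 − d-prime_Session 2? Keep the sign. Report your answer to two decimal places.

Session 1: z(0.93) = 1.476, z(0.06) = -1.555, d' = 3.031
Session 2: z(0.82) = 0.915, z(0.07) = -1.476, d' = 2.391
Δd' = d'_Session 1 − d'_Session 2 = 3.031 − 2.391 = 0.640
Session 1 has the higher sensitivity.

Δd-prime = 0.64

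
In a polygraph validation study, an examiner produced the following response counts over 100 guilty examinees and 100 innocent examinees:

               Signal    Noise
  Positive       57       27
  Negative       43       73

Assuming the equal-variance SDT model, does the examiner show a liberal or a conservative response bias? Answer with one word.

z(H) = 0.176, z(FA) = -0.613
c = −½·(z(H) + z(FA)) = 0.2185
c > 0 → conservative criterion (biased toward responding “no”).

conservative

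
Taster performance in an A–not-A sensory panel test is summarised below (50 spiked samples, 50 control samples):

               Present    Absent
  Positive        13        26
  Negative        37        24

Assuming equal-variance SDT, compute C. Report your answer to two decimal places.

C = 0.30

H = 13/50 = 0.2600
FA = 26/50 = 0.5200
z(H) = -0.6433
z(FA) = 0.0502
c = −½·[z(H) + z(FA)] = −0.5 × (-0.6433 + 0.0502) = 0.29655
c > 0: the taster has a conservative response bias.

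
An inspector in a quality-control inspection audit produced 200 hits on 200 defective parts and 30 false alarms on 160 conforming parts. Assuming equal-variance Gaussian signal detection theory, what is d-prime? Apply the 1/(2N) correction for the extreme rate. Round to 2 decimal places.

The hit rate is 200/200 = 1, so apply the 1/(2N) correction: H → 1 − 1/(2·200) = 0.99750.
z(H) = z(0.99750) = 2.807
z(FA) = z(0.18750) = -0.887
d' = 2.807 − (-0.887) = 3.694

d-prime = 3.69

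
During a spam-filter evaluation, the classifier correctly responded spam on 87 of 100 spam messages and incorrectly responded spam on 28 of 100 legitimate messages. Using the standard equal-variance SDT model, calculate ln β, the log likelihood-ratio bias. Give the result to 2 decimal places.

ln β = -0.46

H = 87/100 = 0.8700
FA = 28/100 = 0.2800
z(0.8700) = 1.126, z(0.2800) = -0.583
ln β = −½·[z(H)² − z(FA)²] = −0.5 × (1.268 − 0.340) = -0.464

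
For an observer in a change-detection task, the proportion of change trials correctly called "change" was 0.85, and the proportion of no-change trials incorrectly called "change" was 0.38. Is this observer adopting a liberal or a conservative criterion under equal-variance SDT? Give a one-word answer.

z(H) = 1.036, z(FA) = -0.305
c = −½·(z(H) + z(FA)) = -0.3655
c < 0 → liberal criterion (biased toward responding “yes”).

liberal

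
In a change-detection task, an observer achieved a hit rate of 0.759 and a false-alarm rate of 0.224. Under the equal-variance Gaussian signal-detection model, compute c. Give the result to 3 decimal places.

z(H) = 0.7031
z(FA) = -0.7588
c = −½·[z(H) + z(FA)] = −0.5 × (0.7031 + (-0.7588)) = 0.02785
c > 0: the observer has a conservative response bias.

c = 0.028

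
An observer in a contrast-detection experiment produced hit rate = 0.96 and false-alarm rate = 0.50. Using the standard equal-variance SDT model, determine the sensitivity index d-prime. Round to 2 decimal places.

z(H) = z(0.96) = 1.751
z(FA) = z(0.50) = 0.000
d' = z(H) − z(FA) = 1.751 − 0.000 = 1.751

d-prime = 1.75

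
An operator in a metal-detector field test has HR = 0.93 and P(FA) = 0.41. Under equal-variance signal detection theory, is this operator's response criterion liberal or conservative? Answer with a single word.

z(H) = 1.476, z(FA) = -0.228
c = −½·(z(H) + z(FA)) = -0.624
c < 0 → liberal criterion (biased toward responding “yes”).

liberal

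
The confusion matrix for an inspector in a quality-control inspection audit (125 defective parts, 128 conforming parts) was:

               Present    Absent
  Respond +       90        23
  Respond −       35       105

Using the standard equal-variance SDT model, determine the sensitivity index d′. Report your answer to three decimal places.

H = 90/125 = 0.7200
FA = 23/128 = 0.1797
z(0.7200) = 0.5828, z(0.1797) = -0.9165
d' = z(H) − z(FA) = 0.5828 − (-0.9165) = 1.4993

d′ = 1.499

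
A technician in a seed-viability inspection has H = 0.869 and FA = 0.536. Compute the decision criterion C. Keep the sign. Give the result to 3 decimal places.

Φ⁻¹(H) = 1.1217
Φ⁻¹(FA) = 0.0904
c = −½·[z(H) + z(FA)] = −0.5 × (1.1217 + 0.0904) = -0.60605
c < 0: the technician has a liberal response bias.

C = -0.606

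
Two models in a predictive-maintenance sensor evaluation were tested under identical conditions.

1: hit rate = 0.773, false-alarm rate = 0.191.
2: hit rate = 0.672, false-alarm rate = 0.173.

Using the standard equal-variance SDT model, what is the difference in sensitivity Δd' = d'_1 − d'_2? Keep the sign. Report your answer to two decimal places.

Δd' = 0.24

1: z(0.773) = 0.749, z(0.191) = -0.874, d' = 1.623
2: z(0.672) = 0.445, z(0.173) = -0.942, d' = 1.387
Δd' = d'_1 − d'_2 = 1.623 − 1.387 = 0.236
1 has the higher sensitivity.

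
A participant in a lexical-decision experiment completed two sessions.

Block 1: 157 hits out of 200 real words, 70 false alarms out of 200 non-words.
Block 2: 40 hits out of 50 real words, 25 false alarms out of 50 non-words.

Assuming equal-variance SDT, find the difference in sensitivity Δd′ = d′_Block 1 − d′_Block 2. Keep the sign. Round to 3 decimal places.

Block 1: z(0.7850) = 0.7892, z(0.3500) = -0.3853, d' = 1.1745
Block 2: z(0.8000) = 0.8416, z(0.5000) = 0.0000, d' = 0.8416
Δd' = d'_Block 1 − d'_Block 2 = 1.1745 − 0.8416 = 0.3329
Block 1 has the higher sensitivity.

Δd′ = 0.333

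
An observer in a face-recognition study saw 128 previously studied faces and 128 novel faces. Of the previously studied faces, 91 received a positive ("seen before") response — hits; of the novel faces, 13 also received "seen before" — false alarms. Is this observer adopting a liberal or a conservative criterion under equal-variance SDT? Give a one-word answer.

z(H) = 0.556, z(FA) = -1.273
c = −½·(z(H) + z(FA)) = 0.3585
c > 0 → conservative criterion (biased toward responding “no”).

conservative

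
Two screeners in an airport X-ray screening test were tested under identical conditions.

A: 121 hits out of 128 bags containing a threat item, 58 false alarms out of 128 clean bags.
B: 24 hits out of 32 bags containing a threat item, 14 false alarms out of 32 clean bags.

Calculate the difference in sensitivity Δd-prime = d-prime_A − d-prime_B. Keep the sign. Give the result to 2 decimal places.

A: z(0.9453) = 1.601, z(0.4531) = -0.118, d' = 1.719
B: z(0.7500) = 0.674, z(0.4375) = -0.157, d' = 0.831
Δd' = d'_A − d'_B = 1.719 − 0.831 = 0.888
A has the higher sensitivity.

Δd-prime = 0.89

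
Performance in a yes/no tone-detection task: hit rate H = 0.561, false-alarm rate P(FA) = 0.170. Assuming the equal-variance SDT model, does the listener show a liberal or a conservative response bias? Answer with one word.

z(H) = 0.154, z(FA) = -0.954
c = −½·(z(H) + z(FA)) = 0.400
c > 0 → conservative criterion (biased toward responding “no”).

conservative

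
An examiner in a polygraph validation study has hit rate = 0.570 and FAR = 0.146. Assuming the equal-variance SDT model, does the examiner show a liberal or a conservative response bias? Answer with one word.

z(H) = 0.176, z(FA) = -1.054
c = −½·(z(H) + z(FA)) = 0.439
c > 0 → conservative criterion (biased toward responding “no”).

conservative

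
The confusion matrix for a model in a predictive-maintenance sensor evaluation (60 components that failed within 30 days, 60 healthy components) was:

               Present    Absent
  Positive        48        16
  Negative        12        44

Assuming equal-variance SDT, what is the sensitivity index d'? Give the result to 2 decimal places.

d' = 1.46

H = 48/60 = 0.8000
FA = 16/60 = 0.2667
z(H) = z(0.8000) = 0.8416
z(FA) = z(0.2667) = -0.6228
d' = z(H) − z(FA) = 0.8416 − (-0.6228) = 1.4644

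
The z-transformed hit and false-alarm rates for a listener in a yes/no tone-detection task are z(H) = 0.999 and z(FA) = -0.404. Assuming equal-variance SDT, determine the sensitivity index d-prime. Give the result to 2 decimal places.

d' = z(H) − z(FA) = 0.999 − (-0.404) = 1.403

d-prime = 1.40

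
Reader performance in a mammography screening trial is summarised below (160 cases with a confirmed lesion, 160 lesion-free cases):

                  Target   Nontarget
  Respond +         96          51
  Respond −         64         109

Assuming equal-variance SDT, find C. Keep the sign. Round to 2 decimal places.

H = 96/160 = 0.6000
FA = 51/160 = 0.3187
z(H) = 0.2533
z(FA) = -0.4713
c = −½·[z(H) + z(FA)] = −0.5 × (0.2533 + (-0.4713)) = 0.1090
c > 0: the reader has a conservative response bias.

C = 0.11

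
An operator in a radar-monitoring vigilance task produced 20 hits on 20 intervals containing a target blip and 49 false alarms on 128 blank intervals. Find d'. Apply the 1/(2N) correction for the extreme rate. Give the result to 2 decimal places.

The hit rate is 20/20 = 1, so apply the 1/(2N) correction: H → 1 − 1/(2·20) = 0.97500.
z(H) = z(0.97500) = 1.960
z(FA) = z(0.38281) = -0.298
d' = 1.960 − (-0.298) = 2.258

d' = 2.26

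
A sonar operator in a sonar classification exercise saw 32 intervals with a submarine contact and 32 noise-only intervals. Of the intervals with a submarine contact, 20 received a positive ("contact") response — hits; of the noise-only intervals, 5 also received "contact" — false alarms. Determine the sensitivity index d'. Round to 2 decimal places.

d' = 1.33

H = 20/32 = 0.6250
FA = 5/32 = 0.1562
Φ⁻¹(H) = Φ⁻¹(0.6250) = 0.319
Φ⁻¹(FA) = Φ⁻¹(0.1562) = -1.010
d' = z(H) − z(FA) = 0.319 − (-1.010) = 1.329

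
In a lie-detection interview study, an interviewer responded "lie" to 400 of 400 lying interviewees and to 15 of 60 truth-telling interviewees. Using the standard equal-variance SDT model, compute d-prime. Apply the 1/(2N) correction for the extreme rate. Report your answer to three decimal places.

The hit rate is 400/400 = 1, so apply the 1/(2N) correction: H → 1 − 1/(2·400) = 0.99875.
z(H) = z(0.99875) = 3.0233
z(FA) = z(0.25000) = -0.6745
d' = 3.0233 − (-0.6745) = 3.6978

d-prime = 3.698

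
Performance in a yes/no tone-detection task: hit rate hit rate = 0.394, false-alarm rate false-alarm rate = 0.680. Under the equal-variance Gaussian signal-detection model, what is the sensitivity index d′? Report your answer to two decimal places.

d′ = -0.74

Φ⁻¹(H) = -0.269
Φ⁻¹(FA) = 0.468
d' = z(H) − z(FA) = -0.269 − 0.468 = -0.737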